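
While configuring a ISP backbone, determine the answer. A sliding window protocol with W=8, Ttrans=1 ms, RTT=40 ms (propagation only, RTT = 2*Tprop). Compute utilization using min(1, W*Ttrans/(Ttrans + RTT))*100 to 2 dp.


Given: W = 8, Ttrans = 1 ms, RTT = 40 ms (= 2 * Tprop, Tprop = 20 ms)
Cycle time = Ttrans + RTT = 1 + 40 = 41 ms (first packet sent until its ACK returns)
W * Ttrans = 8 * 1 = 8 ms of sending per cycle
W * Ttrans / (Ttrans + RTT) = 8 / 41 = 0.195122
U = min(1, 0.195122) = 0.195122
U% = 19.51%

19.51


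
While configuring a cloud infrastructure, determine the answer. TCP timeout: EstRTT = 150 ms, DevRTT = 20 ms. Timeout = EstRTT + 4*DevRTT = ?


Given: EstRTT = 150 ms, DevRTT = 20 ms
Timeout = EstRTT + 4 * DevRTT
4 * DevRTT = 4 * 20 = 80
Timeout = 150 + 80 = 230 ms

230


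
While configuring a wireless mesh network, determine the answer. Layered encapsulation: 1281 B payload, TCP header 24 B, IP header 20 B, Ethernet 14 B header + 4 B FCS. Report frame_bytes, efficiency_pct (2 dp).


TCP segment = 1281 + 24 = 1305 B
IP packet = 1305 + 20 = 1325 B
Ethernet frame = 1325 + 14 + 4 = 1343 B
Efficiency = app / frame = 1281 / 1343 = 0.953835 = 95.3835% -> 95.38% (2 dp)

1343, 95.38


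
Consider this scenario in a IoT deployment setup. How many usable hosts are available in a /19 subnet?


Given: subnet mask /19
Host bits = 32 - 19 = 13
Total addresses = 2^13 = 8192
Usable hosts = 8192 - 2 (network + broadcast) = 8190

8190


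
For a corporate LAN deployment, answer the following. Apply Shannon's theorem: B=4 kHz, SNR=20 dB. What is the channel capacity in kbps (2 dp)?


Given: B = 4 kHz, SNR = 20 dB
SNR linear = 10^(20/10) = 100
1 + SNR = 101
log2(101) = 6.6582114828
C = 4 * 1000 * 6.6582114828 = 26632.8459 bps
C = 26.632846 kbps -> 26.63 kbps (2 dp)

26.63


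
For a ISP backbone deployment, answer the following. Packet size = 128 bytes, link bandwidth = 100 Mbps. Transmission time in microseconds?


Given: packet = 128 bytes, bandwidth = 100 Mbps
Packet in bits = 128 * 8 = 1024 bits
Bandwidth = 100 * 10^6 = 100000000 bps
Time = 1024 / 100000000 seconds
Time in us = 1024 * 10^6 / 100000000 = 10.24

10.24


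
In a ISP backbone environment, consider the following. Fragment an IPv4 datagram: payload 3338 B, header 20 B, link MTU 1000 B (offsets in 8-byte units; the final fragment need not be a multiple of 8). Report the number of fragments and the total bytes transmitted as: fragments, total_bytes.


Max data per non-final fragment = floor((MTU - header)/8)*8 = floor((1000 - 20)/8)*8 = floor(980/8)*8 = 976 B
Final fragment needs no 8-byte alignment: it can carry up to MTU - header = 980 B
Non-final fragments needed = ceil((payload - 980) / 976) = ceil(2358/976) = ceil(2.4160) = 3
Number of fragments = 3 + 1 = 4
Fragment sizes (data): 3 * 976 B + 410 B (last, 410 <= 980 OK)
Total bytes sent = payload + n_frags * header = 3338 + 4*20 = 3338 + 80 = 3418 B

4, 3418


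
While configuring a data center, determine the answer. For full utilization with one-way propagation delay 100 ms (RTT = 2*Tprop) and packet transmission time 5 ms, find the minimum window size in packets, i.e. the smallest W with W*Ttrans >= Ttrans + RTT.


Given: Ttrans = 5 ms, RTT = 200 ms (= 2 * Tprop, Tprop = 100 ms)
Time until first ACK returns = Ttrans + RTT = 5 + 200 = 205 ms
Need W * Ttrans >= Ttrans + RTT  ->  W >= (Ttrans + RTT) / Ttrans
(Ttrans + RTT) / Ttrans = 205 / 5 = 41
W_min = ceil(41) = 41

41


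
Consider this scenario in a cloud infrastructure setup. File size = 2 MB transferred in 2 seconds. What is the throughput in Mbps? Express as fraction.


Given: file = 2 MB, time = 2 s
File in Mb = 2 * 8 = 16 Mb
Throughput = 16 / 2 Mbps
Throughput = 8 Mbps

8


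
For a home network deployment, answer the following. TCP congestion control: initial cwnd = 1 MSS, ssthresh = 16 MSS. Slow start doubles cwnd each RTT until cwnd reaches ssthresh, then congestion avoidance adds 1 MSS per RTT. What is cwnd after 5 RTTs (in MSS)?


RTT 0: cwnd = 1 MSS (initial)
RTT 1: cwnd = 2 MSS (slow start, doubled)
RTT 2: cwnd = 4 MSS (slow start, doubled)
RTT 3: cwnd = 8 MSS (slow start, doubled)
RTT 4: cwnd = 16 MSS (slow start, doubled)
RTT 5: cwnd = 17 MSS (congestion avoidance, +1)

17


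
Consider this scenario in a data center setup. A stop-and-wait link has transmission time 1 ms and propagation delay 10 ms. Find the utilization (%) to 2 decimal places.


Given: Ttrans = 1 ms, Tprop = 10 ms
RTT = 2 * Tprop = 2 * 10 = 20 ms
U = Ttrans / (Ttrans + RTT)
U = 1 / (1 + 20)
U = 1 / 21 = 0.047619
U% = 4.76%

4.76


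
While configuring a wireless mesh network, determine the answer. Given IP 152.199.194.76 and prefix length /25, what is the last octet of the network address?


Given: IP = 152.199.194.76, prefix = /25
Subnet mask = 255.255.255.128
Last octet of IP: 76
Last octet of mask: 128
Network last octet = 76 AND 128 = 0

0


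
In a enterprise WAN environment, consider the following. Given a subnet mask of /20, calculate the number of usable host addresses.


Given: subnet mask /20
Host bits = 32 - 20 = 12
Total addresses = 2^12 = 4096
Usable hosts = 4096 - 2 (network + broadcast) = 4094

4094


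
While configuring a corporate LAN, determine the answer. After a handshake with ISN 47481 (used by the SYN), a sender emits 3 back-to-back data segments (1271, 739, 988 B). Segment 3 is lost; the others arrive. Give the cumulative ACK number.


SYN uses sequence number 47481; first data byte = ISN + 1 = 47482.
Segment 1: SEQ = 47482, len = 1271 B, covers [47482, 48752]
Segment 2: SEQ = 48753, len = 739 B, covers [48753, 49491]
Segment 3: SEQ = 49492, len = 988 B, covers [49492, 50479] [LOST]
In-order data received: bytes [47482, 49491] (segments 1..2).
Segment 3 missing -> gap begins at byte 49492.
Cumulative ACK = next expected in-order byte = 47482 + 1271 + 739 = 49492

49492


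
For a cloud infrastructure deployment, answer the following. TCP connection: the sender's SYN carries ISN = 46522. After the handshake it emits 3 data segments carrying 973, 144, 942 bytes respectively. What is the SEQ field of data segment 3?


The SYN occupies sequence number ISN = 46522, so the first data byte is ISN + 1 = 46523.
SEQ of data segment i = (ISN + 1) + sum of payload sizes of segments 1..i-1.
Segment 1: SEQ = 46523, payload = 973 bytes
Segment 2: SEQ = 47496, payload = 144 bytes
Segment 3: SEQ = 47640, payload = 942 bytes
SEQ of segment 3 = 46523 + 973 + 144 = 47640

47640


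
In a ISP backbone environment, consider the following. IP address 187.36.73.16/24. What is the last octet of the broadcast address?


Given: IP = 187.36.73.16, prefix = /24
Host bits = 32 - 24 = 8
Network last octet = 16 AND mask = 0
Host part size = 2^8 - 1 = 255
Broadcast last octet = 0 OR 255 = 255

255


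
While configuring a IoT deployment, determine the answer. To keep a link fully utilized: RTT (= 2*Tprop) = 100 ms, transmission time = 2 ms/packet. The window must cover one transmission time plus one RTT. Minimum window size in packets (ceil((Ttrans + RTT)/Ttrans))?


Given: Ttrans = 2 ms, RTT = 100 ms (= 2 * Tprop, Tprop = 50 ms)
Time until first ACK returns = Ttrans + RTT = 2 + 100 = 102 ms
Need W * Ttrans >= Ttrans + RTT  ->  W >= (Ttrans + RTT) / Ttrans
(Ttrans + RTT) / Ttrans = 102 / 2 = 51
W_min = ceil(51) = 51

51


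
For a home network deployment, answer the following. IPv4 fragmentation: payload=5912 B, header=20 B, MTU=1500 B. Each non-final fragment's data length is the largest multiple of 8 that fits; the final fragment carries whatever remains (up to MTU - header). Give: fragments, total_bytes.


Max data per non-final fragment = floor((MTU - header)/8)*8 = floor((1500 - 20)/8)*8 = floor(1480/8)*8 = 1480 B
Final fragment needs no 8-byte alignment: it can carry up to MTU - header = 1480 B
Non-final fragments needed = ceil((payload - 1480) / 1480) = ceil(4432/1480) = ceil(2.9946) = 3
Number of fragments = 3 + 1 = 4
Fragment sizes (data): 3 * 1480 B + 1472 B (last, 1472 <= 1480 OK)
Total bytes sent = payload + n_frags * header = 5912 + 4*20 = 5912 + 80 = 5992 B

4, 5992


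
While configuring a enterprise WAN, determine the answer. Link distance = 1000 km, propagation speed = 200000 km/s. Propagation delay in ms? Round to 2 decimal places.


Given: distance = 1000 km, speed = 200000 km/s
Delay = distance / speed = 1000 / 200000 seconds
Delay in ms = 1000 * 1000 / 200000
Delay = 5.0000 ms
Rounded to 2 dp = 5.00 ms

5.00


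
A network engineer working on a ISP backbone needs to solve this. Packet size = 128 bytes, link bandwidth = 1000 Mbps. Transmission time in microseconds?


Given: packet = 128 bytes, bandwidth = 1000 Mbps
Packet in bits = 128 * 8 = 1024 bits
Bandwidth = 1000 * 10^6 = 1000000000 bps
Time = 1024 / 1000000000 seconds
Time in us = 1024 * 10^6 / 1000000000 = 1.024

1.024


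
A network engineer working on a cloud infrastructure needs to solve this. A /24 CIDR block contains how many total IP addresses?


Given: CIDR prefix /24
Host bits = 32 - 24 = 8
Total addresses = 2^8 = 256

256


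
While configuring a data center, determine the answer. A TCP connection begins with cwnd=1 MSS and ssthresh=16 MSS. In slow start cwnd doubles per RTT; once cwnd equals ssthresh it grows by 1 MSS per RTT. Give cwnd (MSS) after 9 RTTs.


RTT 0: cwnd = 1 MSS (initial)
RTT 1: cwnd = 2 MSS (slow start, doubled)
RTT 2: cwnd = 4 MSS (slow start, doubled)
RTT 3: cwnd = 8 MSS (slow start, doubled)
RTT 4: cwnd = 16 MSS (slow start, doubled)
RTT 5: cwnd = 17 MSS (congestion avoidance, +1)
RTT 6: cwnd = 18 MSS (congestion avoidance, +1)
RTT 7: cwnd = 19 MSS (congestion avoidance, +1)
RTT 8: cwnd = 20 MSS (congestion avoidance, +1)
RTT 9: cwnd = 21 MSS (congestion avoidance, +1)

21


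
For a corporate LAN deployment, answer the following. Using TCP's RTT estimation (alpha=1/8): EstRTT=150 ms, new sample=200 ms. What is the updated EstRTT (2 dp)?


Given: EstRTT = 150 ms, SampleRTT = 200 ms, alpha = 1/8
New EstRTT = (1 - alpha) * EstRTT + alpha * SampleRTT
(7/8) * 150 = 131.25
(1/8) * 200 = 25
New EstRTT = 131.25 + 25 = 156.25 ms -> 156.25 ms (2 dp)

156.25


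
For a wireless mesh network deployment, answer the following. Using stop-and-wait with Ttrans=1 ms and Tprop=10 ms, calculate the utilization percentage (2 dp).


Given: Ttrans = 1 ms, Tprop = 10 ms
RTT = 2 * Tprop = 2 * 10 = 20 ms
U = Ttrans / (Ttrans + RTT)
U = 1 / (1 + 20)
U = 1 / 21 = 0.047619
U% = 4.76%

4.76


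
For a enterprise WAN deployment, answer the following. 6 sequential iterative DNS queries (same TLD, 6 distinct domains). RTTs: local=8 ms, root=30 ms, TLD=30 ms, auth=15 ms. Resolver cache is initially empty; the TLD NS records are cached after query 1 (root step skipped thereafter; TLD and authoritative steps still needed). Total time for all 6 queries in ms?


Lookup 1 (cold cache): local + root + TLD + auth = 8 + 30 + 30 + 15 = 83 ms
Lookups 2..6 (TLD NS cached -> skip root; new domain -> still ask TLD and auth): local + TLD + auth = 8 + 30 + 15 = 53 ms each
Remaining 5 lookups: 5 * 53 = 265 ms
Total = 83 + 265 = 348 ms

348


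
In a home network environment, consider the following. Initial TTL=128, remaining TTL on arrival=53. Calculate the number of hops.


Given: initial TTL = 128, received TTL = 53
Hops = initial TTL - received TTL
Hops = 128 - 53 = 75

75


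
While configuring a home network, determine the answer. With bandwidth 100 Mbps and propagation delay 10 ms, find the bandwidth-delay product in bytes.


Given: bandwidth = 100 Mbps, delay = 10 ms
BDP in bits = 100 * 10^6 * 10 / 1000
BDP in bits = 1000000
BDP in bytes = 1000000 / 8 = 125000

125000


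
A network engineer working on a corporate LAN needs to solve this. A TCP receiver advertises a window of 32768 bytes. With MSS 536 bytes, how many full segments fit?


Given: RWND = 32768 bytes, MSS = 536 bytes
Full segments = floor(RWND / MSS)
Full segments = floor(32768 / 536)
Full segments = floor(61.1343) = 61

61


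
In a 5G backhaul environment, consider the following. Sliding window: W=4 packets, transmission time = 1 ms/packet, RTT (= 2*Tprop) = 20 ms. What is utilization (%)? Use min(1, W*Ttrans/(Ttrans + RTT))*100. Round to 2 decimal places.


Given: W = 4, Ttrans = 1 ms, RTT = 20 ms (= 2 * Tprop, Tprop = 10 ms)
Cycle time = Ttrans + RTT = 1 + 20 = 21 ms (first packet sent until its ACK returns)
W * Ttrans = 4 * 1 = 4 ms of sending per cycle
W * Ttrans / (Ttrans + RTT) = 4 / 21 = 0.190476
U = min(1, 0.190476) = 0.190476
U% = 19.05%

19.05


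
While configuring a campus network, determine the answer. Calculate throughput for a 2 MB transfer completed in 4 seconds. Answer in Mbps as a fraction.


Given: file = 2 MB, time = 4 s
File in Mb = 2 * 8 = 16 Mb
Throughput = 16 / 4 Mbps
Throughput = 4 Mbps

4


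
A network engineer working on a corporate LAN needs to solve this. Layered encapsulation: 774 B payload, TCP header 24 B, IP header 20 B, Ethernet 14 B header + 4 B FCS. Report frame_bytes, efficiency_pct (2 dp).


TCP segment = 774 + 24 = 798 B
IP packet = 798 + 20 = 818 B
Ethernet frame = 818 + 14 + 4 = 836 B
Efficiency = app / frame = 774 / 836 = 0.925837 = 92.5837% -> 92.58% (2 dp)

836, 92.58


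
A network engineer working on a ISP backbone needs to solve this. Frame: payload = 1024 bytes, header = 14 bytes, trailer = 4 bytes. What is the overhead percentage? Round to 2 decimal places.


Given: payload = 1024 B, header = 14 B, trailer = 4 B
Overhead bytes = header + trailer = 14 + 4 = 18
Total frame = payload + overhead = 1024 + 18 = 1042
Overhead % = 18 / 1042 * 100 = 1.7274% -> 1.73% (2 dp)

1.73


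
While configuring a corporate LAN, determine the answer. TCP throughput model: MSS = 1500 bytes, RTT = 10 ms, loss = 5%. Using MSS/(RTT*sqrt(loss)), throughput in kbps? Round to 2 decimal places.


Given: MSS = 1500 bytes, RTT = 10 ms, loss = 5%
RTT in seconds = 10 / 1000 = 0.01
Loss rate = 5% = 0.05
sqrt(loss) = sqrt(0.05) = 0.223606797750
Throughput (bytes/s) = 1500 / (0.01 * 0.223606797750) = 670820.3932
Throughput (kbps) = 670820.3932 * 8 / 1000 = 5366.563146 -> 5366.56 kbps (2 dp)

5366.56


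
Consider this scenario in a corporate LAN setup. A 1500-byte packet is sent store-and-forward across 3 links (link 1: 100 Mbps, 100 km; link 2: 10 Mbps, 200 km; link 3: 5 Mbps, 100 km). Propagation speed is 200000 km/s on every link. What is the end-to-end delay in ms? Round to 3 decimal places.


Packet = 1500 bytes = 12000 bits. Store-and-forward: sum (t_trans + t_prop) per link.
Link 1: t_trans = 12000/(100*10^6) s = 0.1200 ms; t_prop = 100/200000 s = 0.5000 ms; subtotal = 0.6200 ms
Link 2: t_trans = 12000/(10*10^6) s = 1.2000 ms; t_prop = 200/200000 s = 1.0000 ms; subtotal = 2.2000 ms
Link 3: t_trans = 12000/(5*10^6) s = 2.4000 ms; t_prop = 100/200000 s = 0.5000 ms; subtotal = 2.9000 ms
End-to-end = 0.6200 + 2.2000 + 2.9000 = 5.7200 ms -> 5.720 ms (3 dp)

5.720


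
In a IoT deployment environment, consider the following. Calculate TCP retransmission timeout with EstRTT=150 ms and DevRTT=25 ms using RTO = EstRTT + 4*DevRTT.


Given: EstRTT = 150 ms, DevRTT = 25 ms
Timeout = EstRTT + 4 * DevRTT
4 * DevRTT = 4 * 25 = 100
Timeout = 150 + 100 = 250 ms

250


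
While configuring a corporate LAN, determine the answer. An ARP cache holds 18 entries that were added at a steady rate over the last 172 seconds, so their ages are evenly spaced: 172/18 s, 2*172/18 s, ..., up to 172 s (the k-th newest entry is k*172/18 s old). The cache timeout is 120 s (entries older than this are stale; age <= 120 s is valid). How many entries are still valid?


Ages are k * 172/18 s for k = 1..18 (spacing = 9.5556 s).
Entry k is valid iff k * 172/18 <= 120 iff k <= 18 * 120 / 172 = 12.5581
n_valid = floor(12.5581) = 12
(n_stale = 18 - 12 = 6)

12


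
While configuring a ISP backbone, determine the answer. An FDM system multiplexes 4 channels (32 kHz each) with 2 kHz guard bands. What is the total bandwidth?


Given: 4 channels, 32 kHz each, guard = 2 kHz
Channel bandwidth = 4 * 32 = 128 kHz
Guard bands = 3 gaps * 2 kHz = 6 kHz
Total = 128 + 6 = 134 kHz

134


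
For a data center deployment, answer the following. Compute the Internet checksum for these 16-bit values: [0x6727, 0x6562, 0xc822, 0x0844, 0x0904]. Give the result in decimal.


Given words: [0x6727, 0x6562, 0xc822, 0x0844, 0x0904]
Step 1: Sum all words
Raw sum = 26407 + 25954 + 51234 + 2116 + 2308 = 108019
Step 2: Fold carry: (42483 + 1) = 42484
One's complement = ~42484 & 0xFFFF = 23051

23051


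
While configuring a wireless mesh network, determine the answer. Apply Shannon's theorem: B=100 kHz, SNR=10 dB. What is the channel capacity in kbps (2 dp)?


Given: B = 100 kHz, SNR = 10 dB
SNR linear = 10^(10/10) = 10
1 + SNR = 11
log2(11) = 3.4594316186
C = 100 * 1000 * 3.4594316186 = 345943.1619 bps
C = 345.943162 kbps -> 345.94 kbps (2 dp)

345.94


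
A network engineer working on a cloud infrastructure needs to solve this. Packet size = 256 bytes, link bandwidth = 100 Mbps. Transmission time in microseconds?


Given: packet = 256 bytes, bandwidth = 100 Mbps
Packet in bits = 256 * 8 = 2048 bits
Bandwidth = 100 * 10^6 = 100000000 bps
Time = 2048 / 100000000 seconds
Time in us = 2048 * 10^6 / 100000000 = 20.48

20.48


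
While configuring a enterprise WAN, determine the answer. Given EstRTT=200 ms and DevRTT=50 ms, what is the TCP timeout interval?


Given: EstRTT = 200 ms, DevRTT = 50 ms
Timeout = EstRTT + 4 * DevRTT
4 * DevRTT = 4 * 50 = 200
Timeout = 200 + 200 = 400 ms

400


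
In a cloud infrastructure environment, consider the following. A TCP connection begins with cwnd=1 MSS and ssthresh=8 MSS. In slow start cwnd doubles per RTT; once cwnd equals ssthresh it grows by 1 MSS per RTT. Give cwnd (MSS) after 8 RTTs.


RTT 0: cwnd = 1 MSS (initial)
RTT 1: cwnd = 2 MSS (slow start, doubled)
RTT 2: cwnd = 4 MSS (slow start, doubled)
RTT 3: cwnd = 8 MSS (slow start, doubled)
RTT 4: cwnd = 9 MSS (congestion avoidance, +1)
RTT 5: cwnd = 10 MSS (congestion avoidance, +1)
RTT 6: cwnd = 11 MSS (congestion avoidance, +1)
RTT 7: cwnd = 12 MSS (congestion avoidance, +1)
RTT 8: cwnd = 13 MSS (congestion avoidance, +1)

13


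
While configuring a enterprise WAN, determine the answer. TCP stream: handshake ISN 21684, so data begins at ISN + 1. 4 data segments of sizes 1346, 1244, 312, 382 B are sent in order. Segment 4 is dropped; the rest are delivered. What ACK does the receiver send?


SYN uses sequence number 21684; first data byte = ISN + 1 = 21685.
Segment 1: SEQ = 21685, len = 1346 B, covers [21685, 23030]
Segment 2: SEQ = 23031, len = 1244 B, covers [23031, 24274]
Segment 3: SEQ = 24275, len = 312 B, covers [24275, 24586]
Segment 4: SEQ = 24587, len = 382 B, covers [24587, 24968] [LOST]
In-order data received: bytes [21685, 24586] (segments 1..3).
Segment 4 missing -> gap begins at byte 24587.
Cumulative ACK = next expected in-order byte = 21685 + 1346 + 1244 + 312 = 24587

24587


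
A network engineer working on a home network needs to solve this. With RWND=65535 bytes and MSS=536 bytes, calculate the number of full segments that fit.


Given: RWND = 65535 bytes, MSS = 536 bytes
Full segments = floor(RWND / MSS)
Full segments = floor(65535 / 536)
Full segments = floor(122.2668) = 122

122


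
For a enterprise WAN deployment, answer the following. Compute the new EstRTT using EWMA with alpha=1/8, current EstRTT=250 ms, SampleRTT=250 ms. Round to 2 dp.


Given: EstRTT = 250 ms, SampleRTT = 250 ms, alpha = 1/8
New EstRTT = (1 - alpha) * EstRTT + alpha * SampleRTT
(7/8) * 250 = 218.75
(1/8) * 250 = 31.25
New EstRTT = 218.75 + 31.25 = 250 ms -> 250.00 ms (2 dp)

250.00


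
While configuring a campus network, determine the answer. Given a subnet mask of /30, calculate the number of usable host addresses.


Given: subnet mask /30
Host bits = 32 - 30 = 2
Total addresses = 2^2 = 4
Usable hosts = 4 - 2 (network + broadcast) = 2

2


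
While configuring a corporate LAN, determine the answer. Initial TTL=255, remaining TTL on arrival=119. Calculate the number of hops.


Given: initial TTL = 255, received TTL = 119
Hops = initial TTL - received TTL
Hops = 255 - 119 = 136

136


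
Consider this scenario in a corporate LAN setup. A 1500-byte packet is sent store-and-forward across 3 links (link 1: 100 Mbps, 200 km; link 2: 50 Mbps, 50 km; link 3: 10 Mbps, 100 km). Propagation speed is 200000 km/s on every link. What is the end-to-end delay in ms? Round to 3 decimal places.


Packet = 1500 bytes = 12000 bits. Store-and-forward: sum (t_trans + t_prop) per link.
Link 1: t_trans = 12000/(100*10^6) s = 0.1200 ms; t_prop = 200/200000 s = 1.0000 ms; subtotal = 1.1200 ms
Link 2: t_trans = 12000/(50*10^6) s = 0.2400 ms; t_prop = 50/200000 s = 0.2500 ms; subtotal = 0.4900 ms
Link 3: t_trans = 12000/(10*10^6) s = 1.2000 ms; t_prop = 100/200000 s = 0.5000 ms; subtotal = 1.7000 ms
End-to-end = 1.1200 + 0.4900 + 1.7000 = 3.3100 ms -> 3.310 ms (3 dp)

3.310


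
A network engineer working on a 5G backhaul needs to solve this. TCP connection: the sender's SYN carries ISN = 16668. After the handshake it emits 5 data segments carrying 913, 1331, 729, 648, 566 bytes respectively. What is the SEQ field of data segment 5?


The SYN occupies sequence number ISN = 16668, so the first data byte is ISN + 1 = 16669.
SEQ of data segment i = (ISN + 1) + sum of payload sizes of segments 1..i-1.
Segment 1: SEQ = 16669, payload = 913 bytes
Segment 2: SEQ = 17582, payload = 1331 bytes
Segment 3: SEQ = 18913, payload = 729 bytes
Segment 4: SEQ = 19642, payload = 648 bytes
Segment 5: SEQ = 20290, payload = 566 bytes
SEQ of segment 5 = 16669 + 913 + 1331 + 729 + 648 = 20290

20290


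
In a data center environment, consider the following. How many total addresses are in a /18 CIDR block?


Given: CIDR prefix /18
Host bits = 32 - 18 = 14
Total addresses = 2^14 = 16384

16384


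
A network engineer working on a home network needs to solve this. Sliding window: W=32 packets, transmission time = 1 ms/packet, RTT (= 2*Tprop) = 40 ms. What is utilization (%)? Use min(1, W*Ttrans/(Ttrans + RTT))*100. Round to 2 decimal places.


Given: W = 32, Ttrans = 1 ms, RTT = 40 ms (= 2 * Tprop, Tprop = 20 ms)
Cycle time = Ttrans + RTT = 1 + 40 = 41 ms (first packet sent until its ACK returns)
W * Ttrans = 32 * 1 = 32 ms of sending per cycle
W * Ttrans / (Ttrans + RTT) = 32 / 41 = 0.780488
U = min(1, 0.780488) = 0.780488
U% = 78.05%

78.05


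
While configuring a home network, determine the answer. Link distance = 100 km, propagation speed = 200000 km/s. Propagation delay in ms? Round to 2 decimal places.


Given: distance = 100 km, speed = 200000 km/s
Delay = distance / speed = 100 / 200000 seconds
Delay in ms = 100 * 1000 / 200000
Delay = 0.5000 ms
Rounded to 2 dp = 0.50 ms

0.50


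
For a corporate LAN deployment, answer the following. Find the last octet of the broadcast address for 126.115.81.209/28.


Given: IP = 126.115.81.209, prefix = /28
Host bits = 32 - 28 = 4
Network last octet = 209 AND mask = 208
Host part size = 2^4 - 1 = 15
Broadcast last octet = 208 OR 15 = 223

223


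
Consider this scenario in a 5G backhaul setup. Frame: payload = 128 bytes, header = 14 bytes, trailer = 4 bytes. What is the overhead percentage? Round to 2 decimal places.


Given: payload = 128 B, header = 14 B, trailer = 4 B
Overhead bytes = header + trailer = 14 + 4 = 18
Total frame = payload + overhead = 128 + 18 = 146
Overhead % = 18 / 146 * 100 = 12.3288% -> 12.33% (2 dp)

12.33


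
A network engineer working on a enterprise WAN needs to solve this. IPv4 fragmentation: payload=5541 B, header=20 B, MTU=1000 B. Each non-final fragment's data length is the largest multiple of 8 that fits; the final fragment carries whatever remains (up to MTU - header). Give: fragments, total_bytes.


Max data per non-final fragment = floor((MTU - header)/8)*8 = floor((1000 - 20)/8)*8 = floor(980/8)*8 = 976 B
Final fragment needs no 8-byte alignment: it can carry up to MTU - header = 980 B
Non-final fragments needed = ceil((payload - 980) / 976) = ceil(4561/976) = ceil(4.6732) = 5
Number of fragments = 5 + 1 = 6
Fragment sizes (data): 5 * 976 B + 661 B (last, 661 <= 980 OK)
Total bytes sent = payload + n_frags * header = 5541 + 6*20 = 5541 + 120 = 5661 B

6, 5661


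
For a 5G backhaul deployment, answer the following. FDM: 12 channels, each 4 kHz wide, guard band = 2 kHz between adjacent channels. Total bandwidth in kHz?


Given: 12 channels, 4 kHz each, guard = 2 kHz
Channel bandwidth = 12 * 4 = 48 kHz
Guard bands = 11 gaps * 2 kHz = 22 kHz
Total = 48 + 22 = 70 kHz

70


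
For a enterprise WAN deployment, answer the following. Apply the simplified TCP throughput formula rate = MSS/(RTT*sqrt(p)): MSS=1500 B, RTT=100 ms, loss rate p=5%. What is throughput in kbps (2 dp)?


Given: MSS = 1500 bytes, RTT = 100 ms, loss = 5%
RTT in seconds = 100 / 1000 = 0.1
Loss rate = 5% = 0.05
sqrt(loss) = sqrt(0.05) = 0.223606797750
Throughput (bytes/s) = 1500 / (0.1 * 0.223606797750) = 67082.0393
Throughput (kbps) = 67082.0393 * 8 / 1000 = 536.656315 -> 536.66 kbps (2 dp)

536.66


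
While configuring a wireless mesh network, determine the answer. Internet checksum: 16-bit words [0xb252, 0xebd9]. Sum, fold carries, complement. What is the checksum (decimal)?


Given words: [0xb252, 0xebd9]
Step 1: Sum all words
Raw sum = 45650 + 60377 = 106027
Step 2: Fold carry: (40491 + 1) = 40492
One's complement = ~40492 & 0xFFFF = 25043

25043


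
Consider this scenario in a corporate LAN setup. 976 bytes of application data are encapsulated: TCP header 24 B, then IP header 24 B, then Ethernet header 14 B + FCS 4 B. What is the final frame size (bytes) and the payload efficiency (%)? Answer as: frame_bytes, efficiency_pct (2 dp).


TCP segment = 976 + 24 = 1000 B
IP packet = 1000 + 24 = 1024 B
Ethernet frame = 1024 + 14 + 4 = 1042 B
Efficiency = app / frame = 976 / 1042 = 0.936660 = 93.6660% -> 93.67% (2 dp)

1042, 93.67


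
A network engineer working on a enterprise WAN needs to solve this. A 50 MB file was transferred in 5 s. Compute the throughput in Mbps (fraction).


Given: file = 50 MB, time = 5 s
File in Mb = 50 * 8 = 400 Mb
Throughput = 400 / 5 Mbps
Throughput = 80 Mbps

80


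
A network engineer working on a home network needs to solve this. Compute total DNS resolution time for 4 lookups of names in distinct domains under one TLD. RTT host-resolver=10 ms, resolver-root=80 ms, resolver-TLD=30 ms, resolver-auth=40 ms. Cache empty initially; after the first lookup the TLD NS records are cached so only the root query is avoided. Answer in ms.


Lookup 1 (cold cache): local + root + TLD + auth = 10 + 80 + 30 + 40 = 160 ms
Lookups 2..4 (TLD NS cached -> skip root; new domain -> still ask TLD and auth): local + TLD + auth = 10 + 30 + 40 = 80 ms each
Remaining 3 lookups: 3 * 80 = 240 ms
Total = 160 + 240 = 400 ms

400


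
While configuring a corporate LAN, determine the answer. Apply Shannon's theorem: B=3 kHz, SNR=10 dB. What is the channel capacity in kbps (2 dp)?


Given: B = 3 kHz, SNR = 10 dB
SNR linear = 10^(10/10) = 10
1 + SNR = 11
log2(11) = 3.4594316186
C = 3 * 1000 * 3.4594316186 = 10378.2949 bps
C = 10.378295 kbps -> 10.38 kbps (2 dp)

10.38


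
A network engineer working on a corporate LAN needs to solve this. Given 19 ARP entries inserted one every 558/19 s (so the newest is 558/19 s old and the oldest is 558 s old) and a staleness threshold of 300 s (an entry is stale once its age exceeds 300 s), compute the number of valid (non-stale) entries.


Ages are k * 558/19 s for k = 1..19 (spacing = 29.3684 s).
Entry k is valid iff k * 558/19 <= 300 iff k <= 19 * 300 / 558 = 10.2151
n_valid = floor(10.2151) = 10
(n_stale = 19 - 10 = 9)

10


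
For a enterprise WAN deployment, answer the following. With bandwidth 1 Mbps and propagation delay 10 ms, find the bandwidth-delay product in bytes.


Given: bandwidth = 1 Mbps, delay = 10 ms
BDP in bits = 1 * 10^6 * 10 / 1000
BDP in bits = 10000
BDP in bytes = 10000 / 8 = 1250

1250


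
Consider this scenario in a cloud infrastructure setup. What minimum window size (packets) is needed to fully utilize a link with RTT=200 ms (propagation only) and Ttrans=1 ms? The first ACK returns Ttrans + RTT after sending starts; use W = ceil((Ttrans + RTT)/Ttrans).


Given: Ttrans = 1 ms, RTT = 200 ms (= 2 * Tprop, Tprop = 100 ms)
Time until first ACK returns = Ttrans + RTT = 1 + 200 = 201 ms
Need W * Ttrans >= Ttrans + RTT  ->  W >= (Ttrans + RTT) / Ttrans
(Ttrans + RTT) / Ttrans = 201 / 1 = 201
W_min = ceil(201) = 201

201


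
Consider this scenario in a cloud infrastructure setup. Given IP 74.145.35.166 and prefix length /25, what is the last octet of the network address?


Given: IP = 74.145.35.166, prefix = /25
Subnet mask = 255.255.255.128
Last octet of IP: 166
Last octet of mask: 128
Network last octet = 166 AND 128 = 128

128


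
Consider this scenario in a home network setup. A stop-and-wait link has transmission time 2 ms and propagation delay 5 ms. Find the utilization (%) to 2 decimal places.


Given: Ttrans = 2 ms, Tprop = 5 ms
RTT = 2 * Tprop = 2 * 5 = 10 ms
U = Ttrans / (Ttrans + RTT)
U = 2 / (2 + 10)
U = 2 / 12 = 0.166667
U% = 16.67%

16.67


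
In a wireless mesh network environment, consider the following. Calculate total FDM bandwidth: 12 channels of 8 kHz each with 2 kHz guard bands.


Given: 12 channels, 8 kHz each, guard = 2 kHz
Channel bandwidth = 12 * 8 = 96 kHz
Guard bands = 11 gaps * 2 kHz = 22 kHz
Total = 96 + 22 = 118 kHz

118


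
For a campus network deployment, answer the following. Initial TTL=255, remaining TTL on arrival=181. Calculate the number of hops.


Given: initial TTL = 255, received TTL = 181
Hops = initial TTL - received TTL
Hops = 255 - 181 = 74

74


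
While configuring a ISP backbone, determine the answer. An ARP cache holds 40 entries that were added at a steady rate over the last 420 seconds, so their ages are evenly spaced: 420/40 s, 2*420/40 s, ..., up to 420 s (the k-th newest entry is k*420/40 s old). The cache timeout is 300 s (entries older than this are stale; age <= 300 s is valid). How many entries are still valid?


Ages are k * 420/40 s for k = 1..40 (spacing = 10.5000 s).
Entry k is valid iff k * 420/40 <= 300 iff k <= 40 * 300 / 420 = 28.5714
n_valid = floor(28.5714) = 28
(n_stale = 40 - 28 = 12)

28


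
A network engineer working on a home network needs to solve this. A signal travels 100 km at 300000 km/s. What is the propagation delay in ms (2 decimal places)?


Given: distance = 100 km, speed = 300000 km/s
Delay = distance / speed = 100 / 300000 seconds
Delay in ms = 100 * 1000 / 300000
Delay = 0.3333 ms
Rounded to 2 dp = 0.33 ms

0.33


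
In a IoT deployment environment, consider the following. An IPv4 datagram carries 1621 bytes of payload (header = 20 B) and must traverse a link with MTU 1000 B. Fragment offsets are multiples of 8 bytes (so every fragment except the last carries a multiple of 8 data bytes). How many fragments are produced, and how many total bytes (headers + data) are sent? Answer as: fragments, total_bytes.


Max data per non-final fragment = floor((MTU - header)/8)*8 = floor((1000 - 20)/8)*8 = floor(980/8)*8 = 976 B
Final fragment needs no 8-byte alignment: it can carry up to MTU - header = 980 B
Non-final fragments needed = ceil((payload - 980) / 976) = ceil(641/976) = ceil(0.6568) = 1
Number of fragments = 1 + 1 = 2
Fragment sizes (data): 1 * 976 B + 645 B (last, 645 <= 980 OK)
Total bytes sent = payload + n_frags * header = 1621 + 2*20 = 1621 + 40 = 1661 B

2, 1661


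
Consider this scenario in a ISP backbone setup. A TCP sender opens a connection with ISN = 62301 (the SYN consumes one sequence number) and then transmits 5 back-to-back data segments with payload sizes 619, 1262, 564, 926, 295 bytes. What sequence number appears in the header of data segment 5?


The SYN occupies sequence number ISN = 62301, so the first data byte is ISN + 1 = 62302.
SEQ of data segment i = (ISN + 1) + sum of payload sizes of segments 1..i-1.
Segment 1: SEQ = 62302, payload = 619 bytes
Segment 2: SEQ = 62921, payload = 1262 bytes
Segment 3: SEQ = 64183, payload = 564 bytes
Segment 4: SEQ = 64747, payload = 926 bytes
Segment 5: SEQ = 65673, payload = 295 bytes
SEQ of segment 5 = 62302 + 619 + 1262 + 564 + 926 = 65673

65673


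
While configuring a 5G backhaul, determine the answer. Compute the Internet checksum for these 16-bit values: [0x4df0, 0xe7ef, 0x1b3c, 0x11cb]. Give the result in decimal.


Given words: [0x4df0, 0xe7ef, 0x1b3c, 0x11cb]
Step 1: Sum all words
Raw sum = 19952 + 59375 + 6972 + 4555 = 90854
Step 2: Fold carry: (25318 + 1) = 25319
One's complement = ~25319 & 0xFFFF = 40216

40216


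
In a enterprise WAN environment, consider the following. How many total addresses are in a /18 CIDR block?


Given: CIDR prefix /18
Host bits = 32 - 18 = 14
Total addresses = 2^14 = 16384

16384


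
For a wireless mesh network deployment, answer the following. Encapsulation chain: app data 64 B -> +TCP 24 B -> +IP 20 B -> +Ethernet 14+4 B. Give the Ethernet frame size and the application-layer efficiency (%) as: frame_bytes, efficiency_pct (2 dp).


TCP segment = 64 + 24 = 88 B
IP packet = 88 + 20 = 108 B
Ethernet frame = 108 + 14 + 4 = 126 B
Efficiency = app / frame = 64 / 126 = 0.507937 = 50.7937% -> 50.79% (2 dp)

126, 50.79


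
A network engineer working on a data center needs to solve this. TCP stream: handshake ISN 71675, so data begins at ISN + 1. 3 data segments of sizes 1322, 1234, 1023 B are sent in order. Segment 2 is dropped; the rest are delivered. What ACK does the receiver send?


SYN uses sequence number 71675; first data byte = ISN + 1 = 71676.
Segment 1: SEQ = 71676, len = 1322 B, covers [71676, 72997]
Segment 2: SEQ = 72998, len = 1234 B, covers [72998, 74231] [LOST]
Segment 3: SEQ = 74232, len = 1023 B, covers [74232, 75254]
In-order data received: bytes [71676, 72997] (segments 1..1).
Segment 2 missing -> gap begins at byte 72998; later segments buffered out of order.
Cumulative ACK = next expected in-order byte = 71676 + 1322 = 72998

72998


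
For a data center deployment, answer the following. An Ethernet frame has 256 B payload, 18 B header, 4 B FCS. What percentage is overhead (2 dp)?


Given: payload = 256 B, header = 18 B, trailer = 4 B
Overhead bytes = header + trailer = 18 + 4 = 22
Total frame = payload + overhead = 256 + 22 = 278
Overhead % = 22 / 278 * 100 = 7.9137% -> 7.91% (2 dp)

7.91


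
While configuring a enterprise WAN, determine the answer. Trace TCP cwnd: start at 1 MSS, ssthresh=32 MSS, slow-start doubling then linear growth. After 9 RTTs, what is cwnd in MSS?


RTT 0: cwnd = 1 MSS (initial)
RTT 1: cwnd = 2 MSS (slow start, doubled)
RTT 2: cwnd = 4 MSS (slow start, doubled)
RTT 3: cwnd = 8 MSS (slow start, doubled)
RTT 4: cwnd = 16 MSS (slow start, doubled)
RTT 5: cwnd = 32 MSS (slow start, doubled)
RTT 6: cwnd = 33 MSS (congestion avoidance, +1)
RTT 7: cwnd = 34 MSS (congestion avoidance, +1)
RTT 8: cwnd = 35 MSS (congestion avoidance, +1)
RTT 9: cwnd = 36 MSS (congestion avoidance, +1)

36


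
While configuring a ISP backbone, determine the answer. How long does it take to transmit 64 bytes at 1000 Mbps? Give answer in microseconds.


Given: packet = 64 bytes, bandwidth = 1000 Mbps
Packet in bits = 64 * 8 = 512 bits
Bandwidth = 1000 * 10^6 = 1000000000 bps
Time = 512 / 1000000000 seconds
Time in us = 512 * 10^6 / 1000000000 = 0.512

0.512


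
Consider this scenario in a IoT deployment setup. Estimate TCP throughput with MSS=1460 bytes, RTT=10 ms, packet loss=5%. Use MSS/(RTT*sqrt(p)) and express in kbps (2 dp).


Given: MSS = 1460 bytes, RTT = 10 ms, loss = 5%
RTT in seconds = 10 / 1000 = 0.01
Loss rate = 5% = 0.05
sqrt(loss) = sqrt(0.05) = 0.223606797750
Throughput (bytes/s) = 1460 / (0.01 * 0.223606797750) = 652931.8494
Throughput (kbps) = 652931.8494 * 8 / 1000 = 5223.454795 -> 5223.45 kbps (2 dp)

5223.45


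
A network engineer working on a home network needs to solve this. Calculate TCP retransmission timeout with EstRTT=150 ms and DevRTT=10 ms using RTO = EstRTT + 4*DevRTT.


Given: EstRTT = 150 ms, DevRTT = 10 ms
Timeout = EstRTT + 4 * DevRTT
4 * DevRTT = 4 * 10 = 40
Timeout = 150 + 40 = 190 ms

190


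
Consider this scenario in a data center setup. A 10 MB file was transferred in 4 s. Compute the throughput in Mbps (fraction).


Given: file = 10 MB, time = 4 s
File in Mb = 10 * 8 = 80 Mb
Throughput = 80 / 4 Mbps
Throughput = 20 Mbps

20


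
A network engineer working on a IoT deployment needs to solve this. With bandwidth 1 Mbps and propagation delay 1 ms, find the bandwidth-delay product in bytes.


Given: bandwidth = 1 Mbps, delay = 1 ms
BDP in bits = 1 * 10^6 * 1 / 1000
BDP in bits = 1000
BDP in bytes = 1000 / 8 = 125

125


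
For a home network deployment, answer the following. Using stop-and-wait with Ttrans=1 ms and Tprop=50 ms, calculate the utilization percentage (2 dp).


Given: Ttrans = 1 ms, Tprop = 50 ms
RTT = 2 * Tprop = 2 * 50 = 100 ms
U = Ttrans / (Ttrans + RTT)
U = 1 / (1 + 100)
U = 1 / 101 = 0.009901
U% = 0.99%

0.99


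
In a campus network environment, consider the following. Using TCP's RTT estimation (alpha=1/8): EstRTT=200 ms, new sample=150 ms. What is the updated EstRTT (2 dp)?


Given: EstRTT = 200 ms, SampleRTT = 150 ms, alpha = 1/8
New EstRTT = (1 - alpha) * EstRTT + alpha * SampleRTT
(7/8) * 200 = 175
(1/8) * 150 = 18.75
New EstRTT = 175 + 18.75 = 193.75 ms -> 193.75 ms (2 dp)

193.75


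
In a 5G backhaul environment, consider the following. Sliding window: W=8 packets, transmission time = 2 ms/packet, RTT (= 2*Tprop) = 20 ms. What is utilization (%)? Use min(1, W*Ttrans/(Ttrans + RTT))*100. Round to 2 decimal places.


Given: W = 8, Ttrans = 2 ms, RTT = 20 ms (= 2 * Tprop, Tprop = 10 ms)
Cycle time = Ttrans + RTT = 2 + 20 = 22 ms (first packet sent until its ACK returns)
W * Ttrans = 8 * 2 = 16 ms of sending per cycle
W * Ttrans / (Ttrans + RTT) = 16 / 22 = 0.727273
U = min(1, 0.727273) = 0.727273
U% = 72.73%

72.73


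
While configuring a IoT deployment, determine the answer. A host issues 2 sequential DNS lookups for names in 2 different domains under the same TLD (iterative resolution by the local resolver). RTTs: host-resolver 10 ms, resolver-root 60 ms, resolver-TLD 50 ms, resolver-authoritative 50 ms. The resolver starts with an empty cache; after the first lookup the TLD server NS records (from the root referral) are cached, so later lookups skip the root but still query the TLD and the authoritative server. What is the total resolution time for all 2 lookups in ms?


Lookup 1 (cold cache): local + root + TLD + auth = 10 + 60 + 50 + 50 = 170 ms
Lookups 2..2 (TLD NS cached -> skip root; new domain -> still ask TLD and auth): local + TLD + auth = 10 + 50 + 50 = 110 ms each
Remaining 1 lookups: 1 * 110 = 110 ms
Total = 170 + 110 = 280 ms

280


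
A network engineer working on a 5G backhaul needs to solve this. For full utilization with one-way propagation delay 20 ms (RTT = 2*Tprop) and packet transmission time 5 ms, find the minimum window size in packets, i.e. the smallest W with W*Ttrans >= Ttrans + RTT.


Given: Ttrans = 5 ms, RTT = 40 ms (= 2 * Tprop, Tprop = 20 ms)
Time until first ACK returns = Ttrans + RTT = 5 + 40 = 45 ms
Need W * Ttrans >= Ttrans + RTT  ->  W >= (Ttrans + RTT) / Ttrans
(Ttrans + RTT) / Ttrans = 45 / 5 = 9
W_min = ceil(9) = 9

9


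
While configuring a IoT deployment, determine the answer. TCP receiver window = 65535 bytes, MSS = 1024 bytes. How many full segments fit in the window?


Given: RWND = 65535 bytes, MSS = 1024 bytes
Full segments = floor(RWND / MSS)
Full segments = floor(65535 / 1024)
Full segments = floor(63.999) = 63

63


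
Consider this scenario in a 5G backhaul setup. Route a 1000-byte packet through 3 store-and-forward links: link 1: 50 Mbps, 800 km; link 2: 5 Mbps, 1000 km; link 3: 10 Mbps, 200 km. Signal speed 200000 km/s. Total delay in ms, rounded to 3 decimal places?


Packet = 1000 bytes = 8000 bits. Store-and-forward: sum (t_trans + t_prop) per link.
Link 1: t_trans = 8000/(50*10^6) s = 0.1600 ms; t_prop = 800/200000 s = 4.0000 ms; subtotal = 4.1600 ms
Link 2: t_trans = 8000/(5*10^6) s = 1.6000 ms; t_prop = 1000/200000 s = 5.0000 ms; subtotal = 6.6000 ms
Link 3: t_trans = 8000/(10*10^6) s = 0.8000 ms; t_prop = 200/200000 s = 1.0000 ms; subtotal = 1.8000 ms
End-to-end = 4.1600 + 6.6000 + 1.8000 = 12.5600 ms -> 12.560 ms (3 dp)

12.560
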